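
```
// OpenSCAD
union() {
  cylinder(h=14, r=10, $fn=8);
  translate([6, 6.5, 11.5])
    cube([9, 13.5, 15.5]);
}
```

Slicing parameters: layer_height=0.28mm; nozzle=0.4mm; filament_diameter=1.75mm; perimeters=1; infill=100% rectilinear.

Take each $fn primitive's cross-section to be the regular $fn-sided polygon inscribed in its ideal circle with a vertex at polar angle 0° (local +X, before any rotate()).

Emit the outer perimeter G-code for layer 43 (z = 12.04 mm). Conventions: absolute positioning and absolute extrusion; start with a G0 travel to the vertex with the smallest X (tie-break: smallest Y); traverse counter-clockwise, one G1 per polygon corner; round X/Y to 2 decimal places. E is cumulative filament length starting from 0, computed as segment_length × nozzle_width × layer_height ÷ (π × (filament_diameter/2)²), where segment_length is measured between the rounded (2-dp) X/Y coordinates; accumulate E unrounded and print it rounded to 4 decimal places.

G0 X-10.00 Y0.00 Z12.04
G1 X-7.07 Y-7.07 E0.3564
G1 X0.00 Y-10.00 E0.7127
G1 X7.07 Y-7.07 E1.0691
G1 X10.00 Y0.00 E1.4254
G1 X7.31 Y6.50 E1.7530
G1 X15.00 Y6.50 E2.1111
G1 X15.00 Y20.00 E2.7397
G1 X6.00 Y20.00 E3.1588
G1 X6.00 Y7.51 E3.7404
G1 X0.00 Y10.00 E4.0429
G1 X-7.07 Y7.07 E4.3992
G1 X-10.00 Y0.00 E4.7556

At z = 12.04 mm: the r=10 cylinder contributes a regular 8-gon of circumradius 10; the cube at (6, 6.5) (footprint 9×13.5) is included at this height; Taking the union: the regions partially overlap (shared area 0.92 mm²), so overlapping operands fuse into one piece — 1 connected region. The outline is a single polygon with 12 vertices. Extrusion per mm of travel: 0.4 × 0.28 / (π × 0.875²) = 0.046564. Accumulating E over each segment gives final E = 4.7556.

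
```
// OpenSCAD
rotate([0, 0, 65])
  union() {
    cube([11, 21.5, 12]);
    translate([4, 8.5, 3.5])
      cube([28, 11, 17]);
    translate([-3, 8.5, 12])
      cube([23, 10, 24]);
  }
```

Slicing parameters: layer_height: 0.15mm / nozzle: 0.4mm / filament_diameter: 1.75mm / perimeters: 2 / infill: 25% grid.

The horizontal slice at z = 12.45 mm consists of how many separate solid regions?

At z = 12.45 mm: the cube does not reach this height (z outside [0, 12]); the cube at (4, 8.5) (footprint 28×11) is included at this height; the 23×10 cube at (-3, 8.5) contributes its full rectangle; Combining (union): the regions partially overlap (shared area 160.00 mm²), so overlapping operands fuse into one piece — 1 connected region; (rotated 65° about Z; rotation is an isometry so areas/perimeters/island counts are preserved). The result has 1 disconnected region.

1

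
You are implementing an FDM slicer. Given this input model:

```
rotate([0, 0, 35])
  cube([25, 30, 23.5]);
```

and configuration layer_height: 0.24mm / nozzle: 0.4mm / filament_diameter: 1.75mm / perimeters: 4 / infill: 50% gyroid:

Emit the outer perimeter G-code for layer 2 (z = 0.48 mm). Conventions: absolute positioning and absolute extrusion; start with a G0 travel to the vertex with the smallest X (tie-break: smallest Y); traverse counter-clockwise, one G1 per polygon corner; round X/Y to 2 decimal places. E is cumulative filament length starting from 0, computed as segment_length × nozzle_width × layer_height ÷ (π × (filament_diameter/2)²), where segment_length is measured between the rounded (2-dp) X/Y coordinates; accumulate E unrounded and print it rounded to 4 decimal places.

G0 X-17.21 Y24.57 Z0.48
G1 X0.00 Y0.00 E1.1973
G1 X20.48 Y14.34 E2.1951
G1 X3.27 Y38.91 E3.3924
G1 X-17.21 Y24.57 E4.3903

At z = 0.48 mm: the cube (footprint 25×30) is included at this height; (whole slice rotated 35° about Z — lengths, areas and connectivity unchanged). The outline is a single polygon with 4 vertices. Extrusion per mm of travel: 0.4 × 0.24 / (π × 0.875²) = 0.039912. Accumulating E over each segment gives final E = 4.3903.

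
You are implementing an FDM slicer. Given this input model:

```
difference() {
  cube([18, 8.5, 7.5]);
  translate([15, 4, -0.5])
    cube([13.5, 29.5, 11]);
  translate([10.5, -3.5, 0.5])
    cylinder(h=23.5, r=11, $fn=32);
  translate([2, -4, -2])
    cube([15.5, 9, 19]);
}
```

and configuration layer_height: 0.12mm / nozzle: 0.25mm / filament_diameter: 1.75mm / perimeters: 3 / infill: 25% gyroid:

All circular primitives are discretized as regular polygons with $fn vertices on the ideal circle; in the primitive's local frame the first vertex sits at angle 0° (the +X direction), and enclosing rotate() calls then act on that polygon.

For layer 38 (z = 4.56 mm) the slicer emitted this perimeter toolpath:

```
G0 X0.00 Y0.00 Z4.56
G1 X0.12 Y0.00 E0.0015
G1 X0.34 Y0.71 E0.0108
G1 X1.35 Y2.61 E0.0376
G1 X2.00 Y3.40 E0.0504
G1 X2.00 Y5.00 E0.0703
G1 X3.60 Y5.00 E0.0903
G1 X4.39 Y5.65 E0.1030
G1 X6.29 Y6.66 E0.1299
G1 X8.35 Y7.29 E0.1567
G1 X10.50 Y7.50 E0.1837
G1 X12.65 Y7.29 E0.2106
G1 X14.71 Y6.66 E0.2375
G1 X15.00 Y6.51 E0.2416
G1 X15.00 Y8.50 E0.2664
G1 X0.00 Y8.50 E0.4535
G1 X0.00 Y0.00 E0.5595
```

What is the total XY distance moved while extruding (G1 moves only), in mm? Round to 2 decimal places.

Sum the Euclidean lengths of each G1 segment: total = 44.86 mm.

44.86 mm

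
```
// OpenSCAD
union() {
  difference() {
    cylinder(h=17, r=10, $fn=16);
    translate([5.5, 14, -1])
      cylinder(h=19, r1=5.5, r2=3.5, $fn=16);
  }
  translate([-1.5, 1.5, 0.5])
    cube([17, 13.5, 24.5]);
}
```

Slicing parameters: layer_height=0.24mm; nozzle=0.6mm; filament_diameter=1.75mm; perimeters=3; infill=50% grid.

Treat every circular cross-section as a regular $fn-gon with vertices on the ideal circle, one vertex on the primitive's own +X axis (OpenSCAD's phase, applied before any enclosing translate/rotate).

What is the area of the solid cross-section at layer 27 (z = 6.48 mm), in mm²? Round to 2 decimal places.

At z = 6.48 mm: the r=10 cylinder contributes a regular 16-gon of circumradius 10 (area = (16/2)·10.000²·sin(360°/16) = 306.15 mm²); the cone at (5.5, 14): at t=0.394 of its height the radius interpolates to r₁+(r₂−r₁)t = 4.713, giving a regular 16-gon of that circumradius (area = (16/2)·4.713²·sin(360°/16) = 67.99 mm²); After the difference (first − rest): starting from the r=10 cylinder (306.15 mm²), the cone at (5.5, 14) misses the remaining region (no effect) — area = 306.15 mm²; the cube at (-1.5, 1.5) (footprint 17×13.5) is included at this height (area 229.50 mm²); Taking the union: the regions partially overlap — summed areas 535.65 mm² minus the doubly-counted overlap 74.29 mm² gives 461.36 mm² — area = 461.36 mm². Overall, the cross-section is a single solid region. Net area = 461.36 mm².

461.36 mm²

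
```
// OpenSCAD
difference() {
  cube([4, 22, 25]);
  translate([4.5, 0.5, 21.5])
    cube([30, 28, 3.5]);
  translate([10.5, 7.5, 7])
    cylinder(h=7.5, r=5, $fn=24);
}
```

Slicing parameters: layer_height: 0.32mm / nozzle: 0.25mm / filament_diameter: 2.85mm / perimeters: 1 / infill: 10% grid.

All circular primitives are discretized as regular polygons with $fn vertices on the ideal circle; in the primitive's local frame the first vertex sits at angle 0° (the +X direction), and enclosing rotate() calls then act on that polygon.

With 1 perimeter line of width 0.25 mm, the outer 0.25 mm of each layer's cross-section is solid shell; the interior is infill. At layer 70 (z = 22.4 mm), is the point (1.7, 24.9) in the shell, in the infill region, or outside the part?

At z = 22.4 mm: the cube is present — its section is the full 4×22 rectangle; the cube at (4.5, 0.5) is present — its section is the full 30×28 rectangle; the cylinder at (10.5, 7.5) does not reach this height (z outside [7, 14.5]); Taking the first minus the rest: starting from the 4×22 cube, the 30×28 cube at (4.5, 0.5) misses the remaining region (no effect) — 1 connected region. Overall, the cross-section is a single solid region. The nearest boundary edge runs (0.00, 22.00)→(4.00, 22.00); distance from the point to it = 2.90 mm. The point is not inside any of the regions above, so it lies outside the cross-section (2.90 mm from the nearest boundary).

outside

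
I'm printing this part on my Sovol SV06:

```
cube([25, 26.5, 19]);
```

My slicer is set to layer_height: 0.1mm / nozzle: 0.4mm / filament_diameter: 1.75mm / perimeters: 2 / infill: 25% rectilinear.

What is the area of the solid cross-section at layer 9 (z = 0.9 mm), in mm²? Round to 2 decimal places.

At z = 0.9 mm: the 25×26.5 cube contributes its full rectangle (area 662.50 mm²). Overall, the cross-section is a single solid region. Net area = 662.50 mm².

662.50 mm²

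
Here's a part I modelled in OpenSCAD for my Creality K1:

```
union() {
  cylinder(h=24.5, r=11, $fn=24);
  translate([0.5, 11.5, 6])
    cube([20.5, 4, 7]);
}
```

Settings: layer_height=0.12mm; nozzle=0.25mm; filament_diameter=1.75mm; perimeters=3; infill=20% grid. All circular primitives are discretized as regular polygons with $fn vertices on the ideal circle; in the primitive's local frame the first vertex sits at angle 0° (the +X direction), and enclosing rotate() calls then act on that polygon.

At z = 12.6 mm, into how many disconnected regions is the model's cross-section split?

2

At z = 12.6 mm: the cylinder: section is a regular 24-gon, circumradius r=11; the cube at (0.5, 11.5) (footprint 20.5×4) is included at this height; Merging all regions: the 2 present regions are separate (no shared area or edge), so areas and boundary lengths simply add and each stays a separate island — 2 connected regions. The result has 2 disconnected regions.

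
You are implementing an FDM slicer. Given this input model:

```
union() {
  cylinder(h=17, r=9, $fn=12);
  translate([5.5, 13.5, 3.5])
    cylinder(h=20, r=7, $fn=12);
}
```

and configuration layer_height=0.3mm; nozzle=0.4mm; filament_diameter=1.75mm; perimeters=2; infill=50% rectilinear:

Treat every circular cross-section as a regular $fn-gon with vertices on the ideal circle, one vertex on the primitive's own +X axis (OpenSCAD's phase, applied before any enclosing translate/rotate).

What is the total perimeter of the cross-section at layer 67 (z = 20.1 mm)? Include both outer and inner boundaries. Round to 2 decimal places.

At z = 20.1 mm: the cylinder does not reach this height (z outside [0, 17]); the r=7 cylinder at (5.5, 13.5) gives a regular 12-gon of circumradius 7 (constant along its height) (perimeter = 2·12·7.000·sin(180°/12) = 43.48 mm); Merging all regions: only the r=7 cylinder at (5.5, 13.5) is present, so the union is just that shape — boundary = 43.48 mm. Overall, the cross-section is a single solid region. Total boundary length (outer) = 43.48 mm.

43.48 mm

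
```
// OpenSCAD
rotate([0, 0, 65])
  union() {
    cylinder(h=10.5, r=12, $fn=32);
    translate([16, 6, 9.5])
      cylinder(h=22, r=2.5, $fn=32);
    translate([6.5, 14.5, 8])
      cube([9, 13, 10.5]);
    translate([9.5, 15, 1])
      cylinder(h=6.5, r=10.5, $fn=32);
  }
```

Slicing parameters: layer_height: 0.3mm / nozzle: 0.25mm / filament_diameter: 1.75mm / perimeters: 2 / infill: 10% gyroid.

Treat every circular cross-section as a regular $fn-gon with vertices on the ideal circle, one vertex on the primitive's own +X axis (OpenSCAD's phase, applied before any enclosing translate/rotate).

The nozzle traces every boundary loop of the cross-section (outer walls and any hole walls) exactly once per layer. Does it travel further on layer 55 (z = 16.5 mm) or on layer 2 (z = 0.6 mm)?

Layer 55 (z = 16.5): the cylinder is absent (z outside [0, 10.5]); the cylinder at (16, 6): section is a regular 32-gon, circumradius r=2.5 (perimeter = 2·32·2.500·sin(180°/32) = 15.68 mm); the cube at (6.5, 14.5) is present — its section is the full 9×13 rectangle (perimeter 44.00 mm); the cylinder at (9.5, 15) does not reach this height (z outside [1, 7.5]); Taking the union: the 2 present regions are separate (no shared area or edge), so areas and boundary lengths simply add and each stays a separate island — boundary = 59.68 mm; (rotated 65° about Z; rotation is an isometry so areas/perimeters/island counts are preserved). So its perimeter = 59.68 mm. Layer 2 (z = 0.6): the cylinder: section is a regular 32-gon, circumradius r=12 (perimeter = 2·32·12.000·sin(180°/32) = 75.28 mm); the cylinder at (16, 6) is not intersected at this z (z outside [9.5, 31.5]); the cube at (6.5, 14.5) does not reach this height (z outside [8, 18.5]); the cylinder at (9.5, 15) is not intersected at this z (z outside [1, 7.5]); Merging all regions: only the r=12 cylinder is present, so the union is just that shape — boundary = 75.28 mm; (whole slice rotated 65° about Z — lengths, areas and connectivity unchanged). So its perimeter = 75.28 mm. Layer 2 is larger (75.28 vs 59.68 mm).

layer 2 (z = 0.6 mm)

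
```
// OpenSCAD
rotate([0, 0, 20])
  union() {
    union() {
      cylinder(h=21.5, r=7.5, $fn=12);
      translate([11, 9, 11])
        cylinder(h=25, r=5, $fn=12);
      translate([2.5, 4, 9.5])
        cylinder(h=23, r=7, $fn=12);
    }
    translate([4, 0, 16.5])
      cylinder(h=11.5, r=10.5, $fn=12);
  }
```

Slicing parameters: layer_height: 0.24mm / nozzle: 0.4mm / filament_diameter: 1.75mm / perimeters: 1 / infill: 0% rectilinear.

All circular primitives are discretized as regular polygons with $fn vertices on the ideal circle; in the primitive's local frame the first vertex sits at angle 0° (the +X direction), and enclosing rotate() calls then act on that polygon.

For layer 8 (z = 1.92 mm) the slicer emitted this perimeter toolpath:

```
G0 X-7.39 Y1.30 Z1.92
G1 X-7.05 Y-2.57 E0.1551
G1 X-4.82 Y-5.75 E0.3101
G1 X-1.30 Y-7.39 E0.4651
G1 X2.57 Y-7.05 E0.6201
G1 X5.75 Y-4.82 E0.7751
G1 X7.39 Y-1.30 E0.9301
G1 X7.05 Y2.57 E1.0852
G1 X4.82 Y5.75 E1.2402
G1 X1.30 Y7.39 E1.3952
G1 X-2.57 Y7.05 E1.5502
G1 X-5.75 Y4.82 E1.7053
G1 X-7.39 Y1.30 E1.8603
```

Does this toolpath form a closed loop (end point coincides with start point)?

yes

Start point (G0): (-7.39, 1.30). End point (last G1): the path returns to the start — closed.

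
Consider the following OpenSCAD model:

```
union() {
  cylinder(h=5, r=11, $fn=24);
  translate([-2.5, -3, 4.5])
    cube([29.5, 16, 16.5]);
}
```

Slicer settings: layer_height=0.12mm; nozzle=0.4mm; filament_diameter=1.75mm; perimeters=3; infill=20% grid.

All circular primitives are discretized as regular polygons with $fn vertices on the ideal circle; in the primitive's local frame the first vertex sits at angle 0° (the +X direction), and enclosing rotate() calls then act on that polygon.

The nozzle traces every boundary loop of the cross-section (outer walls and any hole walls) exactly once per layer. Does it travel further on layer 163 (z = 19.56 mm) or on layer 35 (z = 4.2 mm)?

layer 163 (z = 19.56 mm)

Layer 163 (z = 19.56): the cylinder is not intersected at this z (z outside [0, 5]); the 29.5×16 cube at (-2.5, -3) contributes its full rectangle (perimeter 91.00 mm); Combining (union): only the 29.5×16 cube at (-2.5, -3) is present, so the union is just that shape — boundary = 91.00 mm. So its perimeter = 91.00 mm. Layer 35 (z = 4.2): the r=11 cylinder gives a regular 24-gon of circumradius 11 (constant along its height) (perimeter = 2·24·11.000·sin(180°/24) = 68.92 mm); the cube at (-2.5, -3) is not intersected at this z (z outside [4.5, 21]); Taking the union: only the r=11 cylinder is present, so the union is just that shape — boundary = 68.92 mm. So its perimeter = 68.92 mm. Layer 163 is larger (91.00 vs 68.92 mm).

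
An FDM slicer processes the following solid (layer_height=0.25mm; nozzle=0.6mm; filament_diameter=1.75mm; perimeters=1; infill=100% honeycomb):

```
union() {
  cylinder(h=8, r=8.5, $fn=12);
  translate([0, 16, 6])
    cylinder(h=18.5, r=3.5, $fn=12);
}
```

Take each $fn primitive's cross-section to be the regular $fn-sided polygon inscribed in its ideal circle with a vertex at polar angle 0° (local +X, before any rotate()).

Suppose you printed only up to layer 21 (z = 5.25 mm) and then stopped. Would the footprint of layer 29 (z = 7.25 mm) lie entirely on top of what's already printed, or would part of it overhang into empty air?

Compare the two slices. At z = 5.25: the cylinder: section is a regular 12-gon, circumradius r=8.5 (area = (12/2)·8.500²·sin(360°/12) = 216.75 mm²); the cylinder at (0, 16) does not reach this height (z outside [6, 24.5]); Combining (union): only the r=8.5 cylinder is present, so the union is just that shape — area = 216.75 mm². At z = 7.25: the r=8.5 cylinder contributes a regular 12-gon of circumradius 8.5 (area = (12/2)·8.500²·sin(360°/12) = 216.75 mm²); the cylinder at (0, 16): section is a regular 12-gon, circumradius r=3.5 (area = (12/2)·3.500²·sin(360°/12) = 36.75 mm²); Combining (union): the 2 present regions are separate (no shared area or edge), so areas and boundary lengths simply add and each stays a separate island — area = 253.50 mm². Checking containment: at z = 7.25 the cross-section extends beyond the z = 5.25 cross-section by about 36.75 mm².

part overhangs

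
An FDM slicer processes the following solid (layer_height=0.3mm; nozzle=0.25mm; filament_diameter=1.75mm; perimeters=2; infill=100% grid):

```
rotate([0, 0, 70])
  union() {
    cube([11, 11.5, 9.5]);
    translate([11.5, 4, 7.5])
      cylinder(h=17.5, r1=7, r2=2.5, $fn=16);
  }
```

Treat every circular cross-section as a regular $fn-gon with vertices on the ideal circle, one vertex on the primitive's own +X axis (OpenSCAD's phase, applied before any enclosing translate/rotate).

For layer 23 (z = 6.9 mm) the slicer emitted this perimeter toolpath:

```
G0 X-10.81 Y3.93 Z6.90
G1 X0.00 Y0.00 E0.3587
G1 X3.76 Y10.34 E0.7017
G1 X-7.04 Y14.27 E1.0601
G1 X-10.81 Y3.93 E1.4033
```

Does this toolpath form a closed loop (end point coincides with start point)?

yes

Start point (G0): (-10.81, 3.93). End point (last G1): the path returns to the start — closed.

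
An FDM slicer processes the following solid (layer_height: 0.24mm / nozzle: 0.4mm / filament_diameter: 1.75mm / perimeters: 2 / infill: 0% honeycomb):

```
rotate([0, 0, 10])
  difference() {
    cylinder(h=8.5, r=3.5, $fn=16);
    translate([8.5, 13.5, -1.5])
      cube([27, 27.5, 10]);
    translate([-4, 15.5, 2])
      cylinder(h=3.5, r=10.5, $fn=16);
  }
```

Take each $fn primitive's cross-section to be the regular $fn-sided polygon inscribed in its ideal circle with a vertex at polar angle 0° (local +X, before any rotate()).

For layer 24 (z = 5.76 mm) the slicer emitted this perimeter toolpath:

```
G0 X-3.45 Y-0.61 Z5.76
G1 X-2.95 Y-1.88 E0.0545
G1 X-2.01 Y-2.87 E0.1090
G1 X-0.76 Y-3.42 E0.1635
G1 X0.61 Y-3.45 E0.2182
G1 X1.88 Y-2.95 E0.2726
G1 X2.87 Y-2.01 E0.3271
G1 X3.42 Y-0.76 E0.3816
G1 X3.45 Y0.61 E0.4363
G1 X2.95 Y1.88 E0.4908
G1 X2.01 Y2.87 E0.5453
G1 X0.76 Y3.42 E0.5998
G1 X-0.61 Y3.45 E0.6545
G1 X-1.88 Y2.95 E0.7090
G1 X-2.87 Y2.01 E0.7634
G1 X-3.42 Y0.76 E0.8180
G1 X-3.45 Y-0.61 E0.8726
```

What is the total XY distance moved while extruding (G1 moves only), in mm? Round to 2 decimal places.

21.86 mm

Sum the Euclidean lengths of each G1 segment: total = 21.86 mm.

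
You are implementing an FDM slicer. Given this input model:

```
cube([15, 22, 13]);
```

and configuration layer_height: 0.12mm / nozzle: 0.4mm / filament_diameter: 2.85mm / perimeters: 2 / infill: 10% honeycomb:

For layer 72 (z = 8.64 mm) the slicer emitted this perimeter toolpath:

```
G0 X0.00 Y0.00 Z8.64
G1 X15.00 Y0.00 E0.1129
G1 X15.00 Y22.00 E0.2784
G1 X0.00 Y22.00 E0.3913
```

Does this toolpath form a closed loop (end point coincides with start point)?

no

Start point (G0): (0.00, 0.00). End point (last G1): the path does not return to the start — open.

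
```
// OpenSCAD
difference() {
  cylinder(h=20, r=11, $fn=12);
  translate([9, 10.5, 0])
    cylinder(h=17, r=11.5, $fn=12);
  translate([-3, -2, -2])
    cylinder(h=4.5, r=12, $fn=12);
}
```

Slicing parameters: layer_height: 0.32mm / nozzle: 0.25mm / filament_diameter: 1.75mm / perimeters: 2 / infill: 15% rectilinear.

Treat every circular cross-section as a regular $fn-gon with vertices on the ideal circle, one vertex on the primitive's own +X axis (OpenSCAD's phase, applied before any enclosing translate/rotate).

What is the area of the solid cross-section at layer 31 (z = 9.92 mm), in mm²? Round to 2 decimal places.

At z = 9.92 mm: the r=11 cylinder contributes a regular 12-gon of circumradius 11 (area = (12/2)·11.000²·sin(360°/12) = 363.00 mm²); the r=11.5 cylinder at (9, 10.5) gives a regular 12-gon of circumradius 11.5 (constant along its height) (area = (12/2)·11.500²·sin(360°/12) = 396.75 mm²); the cylinder at (-3, -2) is absent (z outside [-2, 2.5]); Taking the first minus the rest: starting from the r=11 cylinder (363.00 mm²), the r=11.5 cylinder at (9, 10.5) partially overlaps it — only the 97.29 mm² overlap (of its 396.75 mm²) is removed, clipping the outline — area = 265.71 mm². Overall, the cross-section is a single solid region. Net area = 265.71 mm².

265.71 mm²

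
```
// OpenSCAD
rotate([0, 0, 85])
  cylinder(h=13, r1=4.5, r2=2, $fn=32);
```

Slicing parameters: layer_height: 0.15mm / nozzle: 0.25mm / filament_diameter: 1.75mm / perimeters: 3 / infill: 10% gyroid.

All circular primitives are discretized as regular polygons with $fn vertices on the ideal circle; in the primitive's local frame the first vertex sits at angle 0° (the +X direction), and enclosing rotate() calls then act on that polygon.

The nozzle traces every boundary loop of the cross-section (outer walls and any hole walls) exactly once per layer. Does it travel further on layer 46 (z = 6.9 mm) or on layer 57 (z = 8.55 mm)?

Layer 46 (z = 6.9): the cone: at t=0.531 of its height the radius interpolates to r₁+(r₂−r₁)t = 3.173, giving a regular 32-gon of that circumradius (perimeter = 2·32·3.173·sin(180°/32) = 19.91 mm); (rotated 85° about Z; rotation is an isometry so areas/perimeters/island counts are preserved). So its perimeter = 19.91 mm. Layer 57 (z = 8.55): the cone contributes a regular 32-gon of circumradius 2.856 (interpolated between r1=4.5 and r2=2 at t=0.658) (perimeter = 2·32·2.856·sin(180°/32) = 17.91 mm); (rotated 85° about Z; rotation is an isometry so areas/perimeters/island counts are preserved). So its perimeter = 17.91 mm. Layer 46 is larger (19.91 vs 17.91 mm).

layer 46 (z = 6.9 mm)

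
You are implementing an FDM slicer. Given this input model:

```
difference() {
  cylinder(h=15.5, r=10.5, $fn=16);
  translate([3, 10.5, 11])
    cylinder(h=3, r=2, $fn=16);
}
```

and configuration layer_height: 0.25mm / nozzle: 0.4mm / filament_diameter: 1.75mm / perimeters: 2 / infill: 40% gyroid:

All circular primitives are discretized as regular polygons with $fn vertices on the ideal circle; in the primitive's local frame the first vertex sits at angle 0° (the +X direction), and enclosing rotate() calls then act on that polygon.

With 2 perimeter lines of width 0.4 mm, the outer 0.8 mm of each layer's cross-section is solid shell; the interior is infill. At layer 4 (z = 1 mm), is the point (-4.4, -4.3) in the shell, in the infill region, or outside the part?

infill

At z = 1 mm: the r=10.5 cylinder contributes a regular 16-gon of circumradius 10.5; the cylinder at (3, 10.5) does not reach this height (z outside [11, 14]); Subtracting the remaining from the first: none of the subtracted shapes is present at this height, so the r=10.5 cylinder is unchanged — 1 connected region. Overall, the cross-section is a single solid region. The nearest boundary edge runs (-9.70, -4.02)→(-7.42, -7.42); distance from the point to it = 4.25 mm. The point is inside the cross-section and 4.25 mm from the nearest boundary — more than the 0.8 mm shell width (2 × 0.4), so it's in the infill interior.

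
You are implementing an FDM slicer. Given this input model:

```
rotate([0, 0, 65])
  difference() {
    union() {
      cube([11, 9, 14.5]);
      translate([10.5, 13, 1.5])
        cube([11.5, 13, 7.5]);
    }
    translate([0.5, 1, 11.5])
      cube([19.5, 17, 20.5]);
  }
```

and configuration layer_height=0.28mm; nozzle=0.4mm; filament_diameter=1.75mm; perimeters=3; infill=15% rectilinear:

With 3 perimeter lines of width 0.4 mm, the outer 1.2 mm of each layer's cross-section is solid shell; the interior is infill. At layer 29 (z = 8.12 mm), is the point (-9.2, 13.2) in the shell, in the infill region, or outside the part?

At z = 8.12 mm: the cube is present — its section is the full 11×9 rectangle; the 11.5×13 cube at (10.5, 13) contributes its full rectangle; Combining (union): the 2 present regions are separate (no shared area or edge), so areas and boundary lengths simply add and each stays a separate island — 2 connected regions; the cube at (0.5, 1) is not intersected at this z (z outside [11.5, 32]); Taking the first minus the rest: none of the subtracted shapes is present at this height, so that combined region is unchanged — 2 connected regions; (rotated 65° about Z; rotation is an isometry so areas/perimeters/island counts are preserved). Overall, the cross-section has 2 separate islands. Undo the 65° rotation: the query point maps to (8.075, 13.917) in the un-rotated model frame. The nearest boundary edge runs (10.50, 13.00)→(10.50, 26.00); distance from the point to it = 2.42 mm. The point is not inside any of the regions above, so it lies outside the cross-section (2.42 mm from the nearest boundary).

outside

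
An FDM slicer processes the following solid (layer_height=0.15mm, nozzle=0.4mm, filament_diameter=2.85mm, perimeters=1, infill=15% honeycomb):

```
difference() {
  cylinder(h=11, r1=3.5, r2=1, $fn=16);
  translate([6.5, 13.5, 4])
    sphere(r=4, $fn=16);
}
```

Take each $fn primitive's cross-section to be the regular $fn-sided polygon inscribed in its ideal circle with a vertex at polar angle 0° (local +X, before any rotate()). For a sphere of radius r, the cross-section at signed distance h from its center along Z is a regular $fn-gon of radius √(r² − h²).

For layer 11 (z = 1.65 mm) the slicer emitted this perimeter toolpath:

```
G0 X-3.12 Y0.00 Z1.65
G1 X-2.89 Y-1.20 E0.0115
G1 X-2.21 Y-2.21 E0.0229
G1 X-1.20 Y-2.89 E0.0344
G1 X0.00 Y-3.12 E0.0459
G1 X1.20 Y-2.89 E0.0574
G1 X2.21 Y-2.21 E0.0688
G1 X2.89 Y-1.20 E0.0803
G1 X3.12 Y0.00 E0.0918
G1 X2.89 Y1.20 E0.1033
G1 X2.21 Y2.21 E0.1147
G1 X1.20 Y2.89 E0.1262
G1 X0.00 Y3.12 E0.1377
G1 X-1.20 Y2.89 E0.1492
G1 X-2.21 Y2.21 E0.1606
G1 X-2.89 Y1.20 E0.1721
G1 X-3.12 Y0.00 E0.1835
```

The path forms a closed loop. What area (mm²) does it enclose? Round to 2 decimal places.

Apply the shoelace formula to the sequence of (X, Y) vertices; enclosed area = 29.92 mm².

29.92 mm²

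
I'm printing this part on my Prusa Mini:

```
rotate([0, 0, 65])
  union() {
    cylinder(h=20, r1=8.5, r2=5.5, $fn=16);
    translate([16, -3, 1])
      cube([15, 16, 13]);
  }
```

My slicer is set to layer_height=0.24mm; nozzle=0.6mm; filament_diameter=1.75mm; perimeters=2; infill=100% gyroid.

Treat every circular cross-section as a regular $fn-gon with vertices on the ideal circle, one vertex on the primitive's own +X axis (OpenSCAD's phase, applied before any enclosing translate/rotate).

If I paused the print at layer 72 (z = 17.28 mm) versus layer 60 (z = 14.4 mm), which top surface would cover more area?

layer 60 (z = 14.4 mm)

Layer 72 (z = 17.28): the cone (r1=8.5→r2=5.5) has section circumradius 5.908 here — a regular 16-gon (area = (16/2)·5.908²·sin(360°/16) = 106.86 mm²); the cube at (16, -3) is not intersected at this z (z outside [1, 14]); Taking the union: only the cone is present, so the union is just that shape — area = 106.86 mm²; (rotated 65° about Z; rotation is an isometry so areas/perimeters/island counts are preserved). So its area = 106.86 mm². Layer 60 (z = 14.4): the cone (r1=8.5→r2=5.5) has section circumradius 6.340 here — a regular 16-gon (area = (16/2)·6.340²·sin(360°/16) = 123.06 mm²); the cube at (16, -3) is absent (z outside [1, 14]); Combining (union): only the cone is present, so the union is just that shape — area = 123.06 mm²; (whole slice rotated 65° about Z — lengths, areas and connectivity unchanged). So its area = 123.06 mm². Layer 60 is larger (123.06 vs 106.86 mm²).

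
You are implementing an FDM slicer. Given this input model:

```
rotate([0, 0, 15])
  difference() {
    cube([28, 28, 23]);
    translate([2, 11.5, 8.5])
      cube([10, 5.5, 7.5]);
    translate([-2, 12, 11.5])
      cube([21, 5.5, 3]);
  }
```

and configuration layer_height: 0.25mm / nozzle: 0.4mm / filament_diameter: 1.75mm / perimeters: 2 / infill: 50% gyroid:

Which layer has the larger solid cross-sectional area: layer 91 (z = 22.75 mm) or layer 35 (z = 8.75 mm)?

layer 91 (z = 22.75 mm)

Layer 91 (z = 22.75): the cube is present — its section is the full 28×28 rectangle (area 784.00 mm²); the cube at (2, 11.5) is absent (z outside [8.5, 16]); the cube at (-2, 12) is not intersected at this z (z outside [11.5, 14.5]); Subtracting the remaining from the first: none of the subtracted shapes is present at this height, so the 28×28 cube is unchanged — area = 784.00 mm²; (whole slice rotated 15° about Z — lengths, areas and connectivity unchanged). So its area = 784.00 mm². Layer 35 (z = 8.75): the 28×28 cube contributes its full rectangle (area 784.00 mm²); the cube at (2, 11.5) is present — its section is the full 10×5.5 rectangle (area 55.00 mm²); the cube at (-2, 12) does not reach this height (z outside [11.5, 14.5]); After the difference (first − rest): starting from the 28×28 cube (784.00 mm²), the 10×5.5 cube at (2, 11.5) lies wholly inside it (removes its full 55.00 mm² and its 31.00 mm outline becomes a hole wall) — area = 729.00 mm²; (rotated 15° about Z; rotation is an isometry so areas/perimeters/island counts are preserved). So its area = 729.00 mm². Layer 91 is larger (784.00 vs 729.00 mm²).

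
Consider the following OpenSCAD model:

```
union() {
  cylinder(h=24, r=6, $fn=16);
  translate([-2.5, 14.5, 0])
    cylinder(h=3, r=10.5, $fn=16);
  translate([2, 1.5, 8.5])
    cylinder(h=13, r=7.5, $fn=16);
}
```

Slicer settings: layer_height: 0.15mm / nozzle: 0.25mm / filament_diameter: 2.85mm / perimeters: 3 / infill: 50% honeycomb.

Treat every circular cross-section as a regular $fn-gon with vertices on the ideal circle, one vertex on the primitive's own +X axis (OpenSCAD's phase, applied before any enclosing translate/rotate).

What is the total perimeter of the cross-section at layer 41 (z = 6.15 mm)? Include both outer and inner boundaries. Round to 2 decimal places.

37.46 mm

At z = 6.15 mm: the r=6 cylinder gives a regular 16-gon of circumradius 6 (constant along its height) (perimeter = 2·16·6.000·sin(180°/16) = 37.46 mm); the cylinder at (-2.5, 14.5) is not intersected at this z (z outside [0, 3]); the cylinder at (2, 1.5) is absent (z outside [8.5, 21.5]); Combining (union): only the r=6 cylinder is present, so the union is just that shape — boundary = 37.46 mm. Overall, the cross-section is a single solid region. Total boundary length (outer) = 37.46 mm.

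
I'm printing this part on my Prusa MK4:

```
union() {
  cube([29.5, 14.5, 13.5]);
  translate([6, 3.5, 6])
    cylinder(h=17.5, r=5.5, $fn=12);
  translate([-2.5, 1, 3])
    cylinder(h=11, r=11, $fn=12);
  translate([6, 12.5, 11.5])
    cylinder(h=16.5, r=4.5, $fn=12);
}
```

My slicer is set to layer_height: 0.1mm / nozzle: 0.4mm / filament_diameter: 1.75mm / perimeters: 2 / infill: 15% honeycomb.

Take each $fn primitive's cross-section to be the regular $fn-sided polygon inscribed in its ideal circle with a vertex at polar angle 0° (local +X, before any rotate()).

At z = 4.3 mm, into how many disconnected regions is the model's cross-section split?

At z = 4.3 mm: the 29.5×14.5 cube contributes its full rectangle; the cylinder at (6, 3.5) is not intersected at this z (z outside [6, 23.5]); the r=11 cylinder at (-2.5, 1) contributes a regular 12-gon of circumradius 11; the cylinder at (6, 12.5) is absent (z outside [11.5, 28]); Merging all regions: the regions partially overlap (shared area 72.45 mm²), so overlapping operands fuse into one piece — 1 connected region. The result has 1 disconnected region.

1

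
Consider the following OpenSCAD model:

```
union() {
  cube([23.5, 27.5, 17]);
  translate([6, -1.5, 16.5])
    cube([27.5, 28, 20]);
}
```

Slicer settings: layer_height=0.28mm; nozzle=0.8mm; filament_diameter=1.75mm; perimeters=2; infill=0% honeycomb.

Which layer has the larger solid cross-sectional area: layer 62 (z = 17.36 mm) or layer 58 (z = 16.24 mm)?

Layer 62 (z = 17.36): the cube does not reach this height (z outside [0, 17]); the 27.5×28 cube at (6, -1.5) contributes its full rectangle (area 770.00 mm²); Merging all regions: only the 27.5×28 cube at (6, -1.5) is present, so the union is just that shape — area = 770.00 mm². So its area = 770.00 mm². Layer 58 (z = 16.24): the cube is present — its section is the full 23.5×27.5 rectangle (area 646.25 mm²); the cube at (6, -1.5) does not reach this height (z outside [16.5, 36.5]); Merging all regions: only the 23.5×27.5 cube is present, so the union is just that shape — area = 646.25 mm². So its area = 646.25 mm². Layer 62 is larger (770.00 vs 646.25 mm²).

layer 62 (z = 17.36 mm)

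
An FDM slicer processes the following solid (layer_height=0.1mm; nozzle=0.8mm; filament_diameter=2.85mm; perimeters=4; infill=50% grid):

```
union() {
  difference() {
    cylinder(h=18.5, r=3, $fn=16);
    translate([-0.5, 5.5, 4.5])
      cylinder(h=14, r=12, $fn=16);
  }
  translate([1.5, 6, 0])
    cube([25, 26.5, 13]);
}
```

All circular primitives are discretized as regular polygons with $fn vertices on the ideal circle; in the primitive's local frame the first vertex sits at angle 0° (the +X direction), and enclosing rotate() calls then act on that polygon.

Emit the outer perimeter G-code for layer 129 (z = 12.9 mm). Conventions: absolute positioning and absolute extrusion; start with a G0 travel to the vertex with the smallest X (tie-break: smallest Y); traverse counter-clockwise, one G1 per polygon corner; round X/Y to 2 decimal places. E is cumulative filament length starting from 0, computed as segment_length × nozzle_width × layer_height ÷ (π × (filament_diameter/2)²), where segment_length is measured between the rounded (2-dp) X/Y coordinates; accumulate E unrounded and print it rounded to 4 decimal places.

G0 X1.50 Y6.00 Z12.90
G1 X26.50 Y6.00 E0.3135
G1 X26.50 Y32.50 E0.6458
G1 X1.50 Y32.50 E0.9593
G1 X1.50 Y6.00 E1.2917

At z = 12.9 mm: the r=3 cylinder contributes a regular 16-gon of circumradius 3; the r=12 cylinder at (-0.5, 5.5) contributes a regular 16-gon of circumradius 12; After the difference (first − rest): starting from the r=3 cylinder, the r=12 cylinder at (-0.5, 5.5) covers all of what remains (removes everything) — nothing remains; the cube at (1.5, 6) (footprint 25×26.5) is included at this height; Taking the union: only the 25×26.5 cube at (1.5, 6) is present, so the union is just that shape — 1 connected region. The outline is a single polygon with 4 vertices. Extrusion per mm of travel: 0.8 × 0.1 / (π × 1.425²) = 0.012540. Accumulating E over each segment gives final E = 1.2917.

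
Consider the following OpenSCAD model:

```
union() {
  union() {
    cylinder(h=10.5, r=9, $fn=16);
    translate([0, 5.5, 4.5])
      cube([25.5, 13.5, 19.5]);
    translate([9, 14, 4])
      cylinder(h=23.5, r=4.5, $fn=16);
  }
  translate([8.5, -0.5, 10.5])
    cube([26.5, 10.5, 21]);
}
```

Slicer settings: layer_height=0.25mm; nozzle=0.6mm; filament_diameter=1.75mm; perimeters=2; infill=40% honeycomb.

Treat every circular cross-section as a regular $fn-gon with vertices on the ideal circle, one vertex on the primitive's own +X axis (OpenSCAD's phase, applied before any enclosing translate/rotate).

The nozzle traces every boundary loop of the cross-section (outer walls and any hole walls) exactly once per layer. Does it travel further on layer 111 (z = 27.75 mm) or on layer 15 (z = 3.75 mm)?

layer 111 (z = 27.75 mm)

Layer 111 (z = 27.75): the cylinder is not intersected at this z (z outside [0, 10.5]); the cube at (0, 5.5) does not reach this height (z outside [4.5, 24]); the cylinder at (9, 14) is not intersected at this z (z outside [4, 27.5]); Taking the union: nothing is present at this height; the 26.5×10.5 cube at (8.5, -0.5) contributes its full rectangle (perimeter 74.00 mm); Combining (union): only the 26.5×10.5 cube at (8.5, -0.5) is present, so the union is just that shape — boundary = 74.00 mm. So its perimeter = 74.00 mm. Layer 15 (z = 3.75): the r=9 cylinder contributes a regular 16-gon of circumradius 9 (perimeter = 2·16·9.000·sin(180°/16) = 56.19 mm); the cube at (0, 5.5) is absent (z outside [4.5, 24]); the cylinder at (9, 14) is absent (z outside [4, 27.5]); Taking the union: only the r=9 cylinder is present, so the union is just that shape — boundary = 56.19 mm; the cube at (8.5, -0.5) is not intersected at this z (z outside [10.5, 31.5]); Merging all regions: only the result so far is present, so the union is just that shape — boundary = 56.19 mm. So its perimeter = 56.19 mm. Layer 111 is larger (74.00 vs 56.19 mm).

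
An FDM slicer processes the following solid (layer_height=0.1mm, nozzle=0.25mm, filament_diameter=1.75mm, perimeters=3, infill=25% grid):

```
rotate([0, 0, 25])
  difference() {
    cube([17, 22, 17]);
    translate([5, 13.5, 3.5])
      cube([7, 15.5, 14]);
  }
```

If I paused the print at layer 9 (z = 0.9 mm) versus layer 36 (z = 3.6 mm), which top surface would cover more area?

layer 9 (z = 0.9 mm)

Layer 9 (z = 0.9): the cube is present — its section is the full 17×22 rectangle (area 374.00 mm²); the cube at (5, 13.5) does not reach this height (z outside [3.5, 17.5]); Taking the first minus the rest: none of the subtracted shapes is present at this height, so the 17×22 cube is unchanged — area = 374.00 mm²; (whole slice rotated 25° about Z — lengths, areas and connectivity unchanged). So its area = 374.00 mm². Layer 36 (z = 3.6): the 17×22 cube contributes its full rectangle (area 374.00 mm²); the 7×15.5 cube at (5, 13.5) contributes its full rectangle (area 108.50 mm²); Subtracting the remaining from the first: starting from the 17×22 cube (374.00 mm²), the 7×15.5 cube at (5, 13.5) partially overlaps it — only the 59.50 mm² overlap (of its 108.50 mm²) is removed, clipping the outline — area = 314.50 mm²; (rotated 25° about Z; rotation is an isometry so areas/perimeters/island counts are preserved). So its area = 314.50 mm². Layer 9 is larger (374.00 vs 314.50 mm²).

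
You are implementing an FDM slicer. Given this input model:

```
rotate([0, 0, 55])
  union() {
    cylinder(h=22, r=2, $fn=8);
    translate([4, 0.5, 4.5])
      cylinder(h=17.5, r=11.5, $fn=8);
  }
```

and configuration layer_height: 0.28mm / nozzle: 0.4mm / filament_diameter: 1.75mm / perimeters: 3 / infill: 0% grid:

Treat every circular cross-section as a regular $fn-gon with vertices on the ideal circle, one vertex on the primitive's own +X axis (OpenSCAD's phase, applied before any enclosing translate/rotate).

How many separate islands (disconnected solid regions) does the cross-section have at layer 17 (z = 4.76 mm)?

At z = 4.76 mm: the r=2 cylinder gives a regular 8-gon of circumradius 2 (constant along its height); the cylinder at (4, 0.5): section is a regular 8-gon, circumradius r=11.5; Taking the union: the r=2 cylinder lies entirely inside the r=11.5 cylinder at (4, 0.5), so the union is just the r=11.5 cylinder at (4, 0.5) — 1 connected region; (rotated 55° about Z; rotation is an isometry so areas/perimeters/island counts are preserved). Overall, the cross-section is a single solid region. Island count = 1.

1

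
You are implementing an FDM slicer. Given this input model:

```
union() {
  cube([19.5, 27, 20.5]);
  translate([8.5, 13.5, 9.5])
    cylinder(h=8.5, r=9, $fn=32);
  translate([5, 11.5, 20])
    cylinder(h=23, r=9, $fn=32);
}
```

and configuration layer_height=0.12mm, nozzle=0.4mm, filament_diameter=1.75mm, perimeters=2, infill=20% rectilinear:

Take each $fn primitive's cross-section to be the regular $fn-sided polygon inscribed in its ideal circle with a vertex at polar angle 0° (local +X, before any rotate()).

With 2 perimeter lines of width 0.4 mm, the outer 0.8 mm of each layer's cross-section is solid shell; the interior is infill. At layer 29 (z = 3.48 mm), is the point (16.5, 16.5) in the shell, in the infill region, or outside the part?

infill

At z = 3.48 mm: the 19.5×27 cube contributes its full rectangle; the cylinder at (8.5, 13.5) is not intersected at this z (z outside [9.5, 18]); the cylinder at (5, 11.5) is not intersected at this z (z outside [20, 43]); Merging all regions: only the 19.5×27 cube is present, so the union is just that shape — 1 connected region. Overall, the cross-section is a single solid region. The nearest boundary edge runs (19.50, 0.00)→(19.50, 27.00); distance from the point to it = 3.00 mm. The point is inside the cross-section and 3.00 mm from the nearest boundary — more than the 0.8 mm shell width (2 × 0.4), so it's in the infill interior.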